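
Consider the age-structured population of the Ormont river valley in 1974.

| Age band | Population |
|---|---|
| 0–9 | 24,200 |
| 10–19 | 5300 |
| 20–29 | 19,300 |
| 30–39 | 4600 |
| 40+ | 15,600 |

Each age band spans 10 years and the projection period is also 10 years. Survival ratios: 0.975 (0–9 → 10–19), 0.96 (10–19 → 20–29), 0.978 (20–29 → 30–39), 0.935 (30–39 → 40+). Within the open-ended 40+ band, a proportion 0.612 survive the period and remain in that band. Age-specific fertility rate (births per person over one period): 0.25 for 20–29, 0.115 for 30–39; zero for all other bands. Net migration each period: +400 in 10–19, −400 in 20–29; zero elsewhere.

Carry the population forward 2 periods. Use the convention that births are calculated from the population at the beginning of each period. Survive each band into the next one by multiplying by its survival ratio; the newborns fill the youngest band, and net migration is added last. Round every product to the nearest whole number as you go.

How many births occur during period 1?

5354

Call the groups 1 to 5, youngest first.
— Period 1 —
Births: 19300 * 0.25 = 4825, 4600 * 0.115 = 529 → total 5354
Group 2: 24200 * 0.975 = 23595
Group 3: 5300 * 0.96 = 5088
Group 4: 19300 * 0.978 = 18875
Group 5: 4600 * 0.935 + 15600 * 0.612 = 4301 + 9547 = 13848
Net migration: Group 2 + 400 → 23995; Group 3 − 400 → 4688
→ [5354, 23995, 4688, 18875, 13848]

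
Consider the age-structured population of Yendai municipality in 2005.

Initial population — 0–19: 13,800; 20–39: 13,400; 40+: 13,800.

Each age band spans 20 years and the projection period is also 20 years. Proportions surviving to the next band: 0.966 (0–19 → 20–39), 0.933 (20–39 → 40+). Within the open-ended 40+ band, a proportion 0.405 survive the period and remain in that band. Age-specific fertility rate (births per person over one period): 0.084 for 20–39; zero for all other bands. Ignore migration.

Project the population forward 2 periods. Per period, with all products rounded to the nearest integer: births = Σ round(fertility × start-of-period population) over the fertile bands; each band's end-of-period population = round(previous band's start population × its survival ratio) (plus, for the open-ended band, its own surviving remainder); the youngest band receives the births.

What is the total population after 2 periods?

21973

[period 1]
Births: 13400 * 0.084 = 1126
20–39: 13800 * 0.966 = 13331
40+: 13400 * 0.933 + 13800 * 0.405 = 12502 + 5589 = 18091
→ [1126, 13331, 18091]
[period 2]
Births: 13331 * 0.084 = 1120
20–39: 1126 * 0.966 = 1088
40+: 13331 * 0.933 + 18091 * 0.405 = 12438 + 7327 = 19765
→ [1120, 1088, 19765]
Total after period 2: 1120 + 1088 + 19765 = 21973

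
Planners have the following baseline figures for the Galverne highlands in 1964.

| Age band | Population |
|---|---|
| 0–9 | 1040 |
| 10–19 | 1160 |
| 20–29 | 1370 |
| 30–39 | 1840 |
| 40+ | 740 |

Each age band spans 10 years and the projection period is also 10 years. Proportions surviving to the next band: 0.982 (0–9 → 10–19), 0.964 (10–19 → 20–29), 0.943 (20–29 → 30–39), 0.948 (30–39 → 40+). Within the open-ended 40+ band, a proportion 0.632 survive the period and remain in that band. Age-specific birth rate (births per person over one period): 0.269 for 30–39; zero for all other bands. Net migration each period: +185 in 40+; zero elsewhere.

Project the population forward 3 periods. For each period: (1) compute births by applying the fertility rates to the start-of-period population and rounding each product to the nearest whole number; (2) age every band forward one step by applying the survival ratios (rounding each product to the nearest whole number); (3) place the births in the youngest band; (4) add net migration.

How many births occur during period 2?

348

Period 1:
Births: 1840 × 0.269 = 495
10–19: 1040 × 0.982 = 1021
20–29: 1160 × 0.964 = 1118
30–39: 1370 × 0.943 = 1292
40+: 1840 × 0.948 + 740 × 0.632 = 1744 + 468 = 2212
Net migration: 40+ + 185 → 2397
End of period: [495, 1021, 1118, 1292, 2397]
Period 2:
Births: 1292 × 0.269 = 348
10–19: 495 × 0.982 = 486
20–29: 1021 × 0.964 = 984
30–39: 1118 × 0.943 = 1054
40+: 1292 × 0.948 + 2397 × 0.632 = 1225 + 1515 = 2740
Net migration: 40+ + 185 → 2925
End of period: [348, 486, 984, 1054, 2925]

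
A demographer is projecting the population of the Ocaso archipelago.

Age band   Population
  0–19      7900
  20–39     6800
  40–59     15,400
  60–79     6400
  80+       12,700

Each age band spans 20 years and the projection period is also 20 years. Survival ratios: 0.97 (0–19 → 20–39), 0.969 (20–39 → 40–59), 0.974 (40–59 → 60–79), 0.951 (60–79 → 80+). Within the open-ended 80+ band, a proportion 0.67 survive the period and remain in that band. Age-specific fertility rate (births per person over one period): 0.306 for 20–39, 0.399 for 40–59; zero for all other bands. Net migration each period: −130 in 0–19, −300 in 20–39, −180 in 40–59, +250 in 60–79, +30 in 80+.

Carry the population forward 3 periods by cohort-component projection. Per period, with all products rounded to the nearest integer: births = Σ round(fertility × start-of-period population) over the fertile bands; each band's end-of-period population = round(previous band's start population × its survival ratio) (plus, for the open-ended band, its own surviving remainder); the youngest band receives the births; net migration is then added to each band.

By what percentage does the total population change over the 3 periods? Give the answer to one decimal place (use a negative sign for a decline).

-6.8

Period 1.
Births: 6800 * 0.306 = 2081  |  15400 * 0.399 = 6145 → total 8226
20–39: 7900 * 0.97 = 7663
40–59: 6800 * 0.969 = 6589
60–79: 15400 * 0.974 = 15000
80+: 6400 * 0.951 + 12700 * 0.67 = 6086 + 8509 = 14595
Net migration: 0–19 − 130 → 8096; 20–39 − 300 → 7363; 40–59 − 180 → 6409; 60–79 + 250 → 15250; 80+ + 30 → 14625
Giving 8096 / 7363 / 6409 / 15250 / 14625.
Period 2.
Births: 7363 * 0.306 = 2253  |  6409 * 0.399 = 2557 → total 4810
20–39: 8096 * 0.97 = 7853
40–59: 7363 * 0.969 = 7135
60–79: 6409 * 0.974 = 6242
80+: 15250 * 0.951 + 14625 * 0.67 = 14503 + 9799 = 24302
Net migration: 0–19 − 130 → 4680; 20–39 − 300 → 7553; 40–59 − 180 → 6955; 60–79 + 250 → 6492; 80+ + 30 → 24332
Giving 4680 / 7553 / 6955 / 6492 / 24332.
Period 3.
Births: 7553 * 0.306 = 2311  |  6955 * 0.399 = 2775 → total 5086
20–39: 4680 * 0.97 = 4540
40–59: 7553 * 0.969 = 7319
60–79: 6955 * 0.974 = 6774
80+: 6492 * 0.951 + 24332 * 0.67 = 6174 + 16302 = 22476
Net migration: 0–19 − 130 → 4956; 20–39 − 300 → 4240; 40–59 − 180 → 7139; 60–79 + 250 → 7024; 80+ + 30 → 22506
Giving 4956 / 4240 / 7139 / 7024 / 22506.
Total: 49200 → 45865; change = -3335; percentage change = -6.8%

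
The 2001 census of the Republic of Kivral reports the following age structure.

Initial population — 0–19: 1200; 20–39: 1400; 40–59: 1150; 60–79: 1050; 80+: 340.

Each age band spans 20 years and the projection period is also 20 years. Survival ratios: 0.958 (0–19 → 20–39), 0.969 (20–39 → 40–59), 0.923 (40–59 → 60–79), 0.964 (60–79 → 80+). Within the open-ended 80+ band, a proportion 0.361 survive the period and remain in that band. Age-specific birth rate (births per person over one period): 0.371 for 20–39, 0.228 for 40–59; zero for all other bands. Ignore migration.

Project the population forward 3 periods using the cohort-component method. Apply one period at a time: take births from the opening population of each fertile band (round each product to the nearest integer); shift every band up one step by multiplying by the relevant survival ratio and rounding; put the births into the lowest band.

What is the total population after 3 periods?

(Groups numbered youngest = 1 to oldest = 5.)
— Period 1 —
Births: 1400 * 0.371 = 519, 1150 * 0.228 = 262 — total 781
Group 2: 1200 * 0.958 = 1150
Group 3: 1400 * 0.969 = 1357
Group 4: 1150 * 0.923 = 1061
Group 5: 1050 * 0.964 + 340 * 0.361 = 1012 + 123 = 1135
End of period: [781, 1150, 1357, 1061, 1135]
— Period 2 —
Births: 1150 * 0.371 = 427, 1357 * 0.228 = 309 — total 736
Group 2: 781 * 0.958 = 748
Group 3: 1150 * 0.969 = 1114
Group 4: 1357 * 0.923 = 1253
Group 5: 1061 * 0.964 + 1135 * 0.361 = 1023 + 410 = 1433
End of period: [736, 748, 1114, 1253, 1433]
— Period 3 —
Births: 748 * 0.371 = 278, 1114 * 0.228 = 254 — total 532
Group 2: 736 * 0.958 = 705
Group 3: 748 * 0.969 = 725
Group 4: 1114 * 0.923 = 1028
Group 5: 1253 * 0.964 + 1433 * 0.361 = 1208 + 517 = 1725
End of period: [532, 705, 725, 1028, 1725]
Total after period 3: 532 + 705 + 725 + 1028 + 1725 = 4715

4715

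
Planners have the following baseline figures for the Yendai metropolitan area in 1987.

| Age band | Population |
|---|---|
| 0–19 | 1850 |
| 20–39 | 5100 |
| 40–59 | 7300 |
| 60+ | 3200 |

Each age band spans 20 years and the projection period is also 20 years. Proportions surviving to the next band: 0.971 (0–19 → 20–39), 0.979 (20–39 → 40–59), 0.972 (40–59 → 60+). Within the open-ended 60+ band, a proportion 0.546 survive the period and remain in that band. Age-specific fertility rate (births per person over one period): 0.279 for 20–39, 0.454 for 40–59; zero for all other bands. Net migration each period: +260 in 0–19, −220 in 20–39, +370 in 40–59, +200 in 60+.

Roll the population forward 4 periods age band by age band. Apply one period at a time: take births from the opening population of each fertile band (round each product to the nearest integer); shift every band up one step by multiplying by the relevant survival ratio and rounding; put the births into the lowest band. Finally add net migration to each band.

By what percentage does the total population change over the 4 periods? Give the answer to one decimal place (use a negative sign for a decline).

(Bands numbered youngest = 1 to oldest = 4.)
— Period 1 —
Births: 5100 × 0.279 = 1423, 7300 × 0.454 = 3314 → total 4737
Band 2: 1850 × 0.971 = 1796
Band 3: 5100 × 0.979 = 4993
Band 4: 7300 × 0.972 + 3200 × 0.546 = 7096 + 1747 = 8843
Net migration: Band 1 + 260 → 4997; Band 2 − 220 → 1576; Band 3 + 370 → 5363; Band 4 + 200 → 9043
Population now: 0–19=4997, 20–39=1576, 40–59=5363, 60+=9043
— Period 2 —
Births: 1576 × 0.279 = 440, 5363 × 0.454 = 2435 → total 2875
Band 2: 4997 × 0.971 = 4852
Band 3: 1576 × 0.979 = 1543
Band 4: 5363 × 0.972 + 9043 × 0.546 = 5213 + 4937 = 10150
Net migration: Band 1 + 260 → 3135; Band 2 − 220 → 4632; Band 3 + 370 → 1913; Band 4 + 200 → 10350
Population now: 0–19=3135, 20–39=4632, 40–59=1913, 60+=10350
— Period 3 —
Births: 4632 × 0.279 = 1292, 1913 × 0.454 = 869 → total 2161
Band 2: 3135 × 0.971 = 3044
Band 3: 4632 × 0.979 = 4535
Band 4: 1913 × 0.972 + 10350 × 0.546 = 1859 + 5651 = 7510
Net migration: Band 1 + 260 → 2421; Band 2 − 220 → 2824; Band 3 + 370 → 4905; Band 4 + 200 → 7710
Population now: 0–19=2421, 20–39=2824, 40–59=4905, 60+=7710
— Period 4 —
Births: 2824 × 0.279 = 788, 4905 × 0.454 = 2227 → total 3015
Band 2: 2421 × 0.971 = 2351
Band 3: 2824 × 0.979 = 2765
Band 4: 4905 × 0.972 + 7710 × 0.546 = 4768 + 4210 = 8978
Net migration: Band 1 + 260 → 3275; Band 2 − 220 → 2131; Band 3 + 370 → 3135; Band 4 + 200 → 9178
Population now: 0–19=3275, 20–39=2131, 40–59=3135, 60+=9178
Total: 17450 → 17719; change = 269; percentage change = 1.5%

1.5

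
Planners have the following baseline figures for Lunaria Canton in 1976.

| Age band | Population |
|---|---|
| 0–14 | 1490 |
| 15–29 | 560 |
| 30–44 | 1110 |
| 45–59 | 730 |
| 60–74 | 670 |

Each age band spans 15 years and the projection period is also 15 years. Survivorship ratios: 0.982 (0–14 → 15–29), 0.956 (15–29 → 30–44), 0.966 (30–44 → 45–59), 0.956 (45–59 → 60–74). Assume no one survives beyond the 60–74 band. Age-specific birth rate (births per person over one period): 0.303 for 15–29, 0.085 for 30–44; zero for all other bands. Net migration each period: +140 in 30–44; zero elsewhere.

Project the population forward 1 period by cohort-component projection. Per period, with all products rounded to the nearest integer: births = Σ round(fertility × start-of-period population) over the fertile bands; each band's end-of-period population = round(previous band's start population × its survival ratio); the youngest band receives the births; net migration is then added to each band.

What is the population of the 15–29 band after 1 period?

1463

— Period 1 —
Births: 560 × 0.303 = 170, 1110 × 0.085 = 94 → total 264
15–29: 1490 × 0.982 = 1463
30–44: 560 × 0.956 = 535
45–59: 1110 × 0.966 = 1072
60–74: 730 × 0.956 = 698
Net migration: 30–44 + 140 → 675
Population now: 0–14=264, 15–29=1463, 30–44=675, 45–59=1072, 60–74=698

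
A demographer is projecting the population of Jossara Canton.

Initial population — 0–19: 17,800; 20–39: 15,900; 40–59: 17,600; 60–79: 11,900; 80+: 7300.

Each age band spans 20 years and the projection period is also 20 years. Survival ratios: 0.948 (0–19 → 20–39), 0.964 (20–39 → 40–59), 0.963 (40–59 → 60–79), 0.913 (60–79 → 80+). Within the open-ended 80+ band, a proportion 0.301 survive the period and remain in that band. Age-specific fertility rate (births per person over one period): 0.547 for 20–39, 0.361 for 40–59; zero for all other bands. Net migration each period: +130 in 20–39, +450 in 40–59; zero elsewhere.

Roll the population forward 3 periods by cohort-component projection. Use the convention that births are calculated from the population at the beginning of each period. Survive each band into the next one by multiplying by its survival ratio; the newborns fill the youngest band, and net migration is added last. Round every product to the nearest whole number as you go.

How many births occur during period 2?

After projecting period 1:
Births: 15900 * 0.547 = 8697, 17600 * 0.361 = 6354 → total 15051
20–39: 17800 * 0.948 = 16874
40–59: 15900 * 0.964 = 15328
60–79: 17600 * 0.963 = 16949
80+: 11900 * 0.913 + 7300 * 0.301 = 10865 + 2197 = 13062
Net migration: 20–39 + 130 → 17004; 40–59 + 450 → 15778
Giving 15051 / 17004 / 15778 / 16949 / 13062.
After projecting period 2:
Births: 17004 * 0.547 = 9301, 15778 * 0.361 = 5696 → total 14997
20–39: 15051 * 0.948 = 14268
40–59: 17004 * 0.964 = 16392
60–79: 15778 * 0.963 = 15194
80+: 16949 * 0.913 + 13062 * 0.301 = 15474 + 3932 = 19406
Net migration: 20–39 + 130 → 14398; 40–59 + 450 → 16842
Giving 14997 / 14398 / 16842 / 15194 / 19406.

14997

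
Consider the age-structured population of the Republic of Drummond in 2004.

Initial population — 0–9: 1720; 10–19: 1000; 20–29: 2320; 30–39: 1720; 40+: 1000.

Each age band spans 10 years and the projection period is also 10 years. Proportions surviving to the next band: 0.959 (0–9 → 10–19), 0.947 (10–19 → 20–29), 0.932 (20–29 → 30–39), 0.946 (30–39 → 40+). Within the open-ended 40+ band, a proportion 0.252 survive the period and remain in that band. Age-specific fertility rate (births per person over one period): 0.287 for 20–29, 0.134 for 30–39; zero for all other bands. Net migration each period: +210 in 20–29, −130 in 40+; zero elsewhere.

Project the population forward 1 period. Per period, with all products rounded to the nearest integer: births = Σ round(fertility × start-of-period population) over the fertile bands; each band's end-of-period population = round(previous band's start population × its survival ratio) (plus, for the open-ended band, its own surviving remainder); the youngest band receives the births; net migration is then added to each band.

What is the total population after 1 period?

[period 1]
Births: 2320 × 0.287 = 666  |  1720 × 0.134 = 230 — total 896
10–19: 1720 × 0.959 = 1649
20–29: 1000 × 0.947 = 947
30–39: 2320 × 0.932 = 2162
40+: 1720 × 0.946 + 1000 × 0.252 = 1627 + 252 = 1879
Net migration: 20–29 + 210 → 1157; 40+ − 130 → 1749
Population now: 0–9=896, 10–19=1649, 20–29=1157, 30–39=2162, 40+=1749
Total after period 1: 896 + 1649 + 1157 + 2162 + 1749 = 7613

7613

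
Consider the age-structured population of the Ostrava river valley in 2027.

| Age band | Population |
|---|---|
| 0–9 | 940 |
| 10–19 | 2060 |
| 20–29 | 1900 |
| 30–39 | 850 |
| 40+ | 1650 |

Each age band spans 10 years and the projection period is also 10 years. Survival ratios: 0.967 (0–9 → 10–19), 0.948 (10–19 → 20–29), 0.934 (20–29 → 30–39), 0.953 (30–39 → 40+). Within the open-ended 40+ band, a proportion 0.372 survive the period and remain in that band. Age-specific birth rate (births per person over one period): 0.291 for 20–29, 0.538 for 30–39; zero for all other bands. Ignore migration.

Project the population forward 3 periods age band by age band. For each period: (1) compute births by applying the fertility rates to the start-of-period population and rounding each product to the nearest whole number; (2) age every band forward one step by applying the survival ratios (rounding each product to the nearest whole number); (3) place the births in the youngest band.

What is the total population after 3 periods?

7001

— Period 1 —
Births: 1900 × 0.291 = 553  |  850 × 0.538 = 457 → 1010
10–19: 940 × 0.967 = 909
20–29: 2060 × 0.948 = 1953
30–39: 1900 × 0.934 = 1775
40+: 850 × 0.953 + 1650 × 0.372 = 810 + 614 = 1424
End of period: [1010, 909, 1953, 1775, 1424]
— Period 2 —
Births: 1953 × 0.291 = 568  |  1775 × 0.538 = 955 → 1523
10–19: 1010 × 0.967 = 977
20–29: 909 × 0.948 = 862
30–39: 1953 × 0.934 = 1824
40+: 1775 × 0.953 + 1424 × 0.372 = 1692 + 530 = 2222
End of period: [1523, 977, 862, 1824, 2222]
— Period 3 —
Births: 862 × 0.291 = 251  |  1824 × 0.538 = 981 → 1232
10–19: 1523 × 0.967 = 1473
20–29: 977 × 0.948 = 926
30–39: 862 × 0.934 = 805
40+: 1824 × 0.953 + 2222 × 0.372 = 1738 + 827 = 2565
End of period: [1232, 1473, 926, 805, 2565]
Total after period 3: 1232 + 1473 + 926 + 805 + 2565 = 7001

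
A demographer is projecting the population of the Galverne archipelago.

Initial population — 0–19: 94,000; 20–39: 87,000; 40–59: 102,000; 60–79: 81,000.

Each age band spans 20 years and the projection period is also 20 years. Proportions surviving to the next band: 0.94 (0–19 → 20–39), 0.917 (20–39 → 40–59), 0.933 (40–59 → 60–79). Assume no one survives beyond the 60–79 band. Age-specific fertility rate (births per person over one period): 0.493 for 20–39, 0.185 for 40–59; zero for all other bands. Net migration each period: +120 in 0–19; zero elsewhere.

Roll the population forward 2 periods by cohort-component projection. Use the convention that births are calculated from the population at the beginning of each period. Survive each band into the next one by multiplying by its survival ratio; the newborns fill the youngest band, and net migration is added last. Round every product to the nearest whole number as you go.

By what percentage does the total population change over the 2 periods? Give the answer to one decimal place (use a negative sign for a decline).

— Period 1 —
Births: 87000 * 0.493 = 42891 ; 102000 * 0.185 = 18870 — total 61761
20–39: 94000 * 0.94 = 88360
40–59: 87000 * 0.917 = 79779
60–79: 102000 * 0.933 = 95166
Net migration: 0–19 + 120 → 61881
Giving 61881 / 88360 / 79779 / 95166.
— Period 2 —
Births: 88360 * 0.493 = 43561 ; 79779 * 0.185 = 14759 — total 58320
20–39: 61881 * 0.94 = 58168
40–59: 88360 * 0.917 = 81026
60–79: 79779 * 0.933 = 74434
Net migration: 0–19 + 120 → 58440
Giving 58440 / 58168 / 81026 / 74434.
Total: 364000 → 272068; change = -91932; percentage change = -25.3%

-25.3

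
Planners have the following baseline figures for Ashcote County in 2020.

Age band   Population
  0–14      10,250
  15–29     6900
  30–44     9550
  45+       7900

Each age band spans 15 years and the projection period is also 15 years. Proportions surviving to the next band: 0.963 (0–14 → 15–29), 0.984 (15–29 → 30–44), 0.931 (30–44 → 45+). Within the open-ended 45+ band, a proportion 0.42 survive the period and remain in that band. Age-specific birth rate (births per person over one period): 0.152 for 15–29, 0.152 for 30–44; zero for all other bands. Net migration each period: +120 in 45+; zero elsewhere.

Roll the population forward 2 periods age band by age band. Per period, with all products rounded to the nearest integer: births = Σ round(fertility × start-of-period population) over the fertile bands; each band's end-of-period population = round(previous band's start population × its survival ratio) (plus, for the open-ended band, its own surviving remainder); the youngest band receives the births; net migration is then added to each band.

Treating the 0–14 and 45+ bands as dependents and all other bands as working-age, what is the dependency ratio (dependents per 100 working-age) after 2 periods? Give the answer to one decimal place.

116.7

— Period 1 —
Births: 6900 * 0.152 = 1049  |  9550 * 0.152 = 1452 → 2501
15–29: 10250 * 0.963 = 9871
30–44: 6900 * 0.984 = 6790
45+: 9550 * 0.931 + 7900 * 0.42 = 8891 + 3318 = 12209
Net migration: 45+ + 120 → 12329
Population now: 0–14=2501, 15–29=9871, 30–44=6790, 45+=12329
— Period 2 —
Births: 9871 * 0.152 = 1500  |  6790 * 0.152 = 1032 → 2532
15–29: 2501 * 0.963 = 2408
30–44: 9871 * 0.984 = 9713
45+: 6790 * 0.931 + 12329 * 0.42 = 6321 + 5178 = 11499
Net migration: 45+ + 120 → 11619
Population now: 0–14=2532, 15–29=2408, 30–44=9713, 45+=11619
Dependents (band 0–14 + band 45+) = 2532 + 11619 = 14151; working-age = 12121; ratio = 14151/12121 × 100 = 116.7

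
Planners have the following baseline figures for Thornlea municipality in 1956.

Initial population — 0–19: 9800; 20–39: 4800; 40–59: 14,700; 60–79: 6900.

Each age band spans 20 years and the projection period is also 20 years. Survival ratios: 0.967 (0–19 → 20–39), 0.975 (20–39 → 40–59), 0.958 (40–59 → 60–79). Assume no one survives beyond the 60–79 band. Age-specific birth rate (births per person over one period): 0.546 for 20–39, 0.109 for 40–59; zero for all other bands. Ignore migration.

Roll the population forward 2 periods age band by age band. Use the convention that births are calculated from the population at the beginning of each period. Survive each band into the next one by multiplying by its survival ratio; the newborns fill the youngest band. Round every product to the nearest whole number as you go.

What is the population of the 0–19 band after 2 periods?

Numbering the bands 1..4 from youngest to oldest:
After projecting period 1:
Births: 4800 × 0.546 = 2621  |  14700 × 0.109 = 1602 — total 4223
Band 2: 9800 × 0.967 = 9477
Band 3: 4800 × 0.975 = 4680
Band 4: 14700 × 0.958 = 14083
Giving 4223 / 9477 / 4680 / 14083.
After projecting period 2:
Births: 9477 × 0.546 = 5174  |  4680 × 0.109 = 510 — total 5684
Band 2: 4223 × 0.967 = 4084
Band 3: 9477 × 0.975 = 9240
Band 4: 4680 × 0.958 = 4483
Giving 5684 / 4084 / 9240 / 4483.

5684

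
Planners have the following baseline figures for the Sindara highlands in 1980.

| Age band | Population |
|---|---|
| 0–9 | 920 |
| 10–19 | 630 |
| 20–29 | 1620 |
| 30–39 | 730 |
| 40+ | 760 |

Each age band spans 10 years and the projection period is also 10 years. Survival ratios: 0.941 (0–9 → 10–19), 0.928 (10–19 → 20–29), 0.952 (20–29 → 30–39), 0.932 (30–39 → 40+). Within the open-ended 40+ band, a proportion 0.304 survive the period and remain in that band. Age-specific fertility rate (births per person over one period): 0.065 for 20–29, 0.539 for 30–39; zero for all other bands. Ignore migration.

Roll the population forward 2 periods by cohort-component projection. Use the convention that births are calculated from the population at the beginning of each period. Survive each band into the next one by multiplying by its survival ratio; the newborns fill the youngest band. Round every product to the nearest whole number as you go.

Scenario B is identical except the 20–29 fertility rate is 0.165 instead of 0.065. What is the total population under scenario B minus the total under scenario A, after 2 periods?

211

Let group 1 be 0–9 through group 5 = 40+.
Period 1.
Births: 1620 × 0.065 = 105, 730 × 0.539 = 393 — total 498
Group 2: 920 × 0.941 = 866
Group 3: 630 × 0.928 = 585
Group 4: 1620 × 0.952 = 1542
Group 5: 730 × 0.932 + 760 × 0.304 = 680 + 231 = 911
Giving 498 / 866 / 585 / 1542 / 911.
Period 2.
Births: 585 × 0.065 = 38, 1542 × 0.539 = 831 — total 869
Group 2: 498 × 0.941 = 469
Group 3: 866 × 0.928 = 804
Group 4: 585 × 0.952 = 557
Group 5: 1542 × 0.932 + 911 × 0.304 = 1437 + 277 = 1714
Giving 869 / 469 / 804 / 557 / 1714.
Scenario A total after 2 periods: 4413
Scenario B projection —
Period 1.
Births: 1620 × 0.165 = 267, 730 × 0.539 = 393 — total 660
Group 2: 920 × 0.941 = 866
Group 3: 630 × 0.928 = 585
Group 4: 1620 × 0.952 = 1542
Group 5: 730 × 0.932 + 760 × 0.304 = 680 + 231 = 911
Giving 660 / 866 / 585 / 1542 / 911.
Period 2.
Births: 585 × 0.165 = 97, 1542 × 0.539 = 831 — total 928
Group 2: 660 × 0.941 = 621
Group 3: 866 × 0.928 = 804
Group 4: 585 × 0.952 = 557
Group 5: 1542 × 0.932 + 911 × 0.304 = 1437 + 277 = 1714
Giving 928 / 621 / 804 / 557 / 1714.
Scenario B total after 2 periods: 4624
Difference B − A = 4624 − 4413 = 211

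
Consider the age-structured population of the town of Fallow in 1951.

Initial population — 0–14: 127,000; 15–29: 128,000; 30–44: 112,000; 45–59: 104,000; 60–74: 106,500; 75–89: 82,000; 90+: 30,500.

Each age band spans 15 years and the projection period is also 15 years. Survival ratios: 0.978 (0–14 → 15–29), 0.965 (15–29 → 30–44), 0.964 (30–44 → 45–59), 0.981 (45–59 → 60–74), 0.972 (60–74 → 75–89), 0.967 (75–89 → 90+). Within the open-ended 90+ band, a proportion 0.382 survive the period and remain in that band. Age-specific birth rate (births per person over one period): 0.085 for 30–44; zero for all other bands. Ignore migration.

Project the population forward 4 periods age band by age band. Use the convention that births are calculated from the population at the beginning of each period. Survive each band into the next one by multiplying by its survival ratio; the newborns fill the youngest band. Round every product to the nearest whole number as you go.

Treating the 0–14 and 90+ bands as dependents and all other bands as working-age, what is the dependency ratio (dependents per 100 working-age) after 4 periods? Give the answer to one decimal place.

After projecting period 1:
Births: 112000 * 0.085 = 9520
15–29: 127000 * 0.978 = 124206
30–44: 128000 * 0.965 = 123520
45–59: 112000 * 0.964 = 107968
60–74: 104000 * 0.981 = 102024
75–89: 106500 * 0.972 = 103518
90+: 82000 * 0.967 + 30500 * 0.382 = 79294 + 11651 = 90945
Giving 9520 / 124206 / 123520 / 107968 / 102024 / 103518 / 90945.
After projecting period 2:
Births: 123520 * 0.085 = 10499
15–29: 9520 * 0.978 = 9311
30–44: 124206 * 0.965 = 119859
45–59: 123520 * 0.964 = 119073
60–74: 107968 * 0.981 = 105917
75–89: 102024 * 0.972 = 99167
90+: 103518 * 0.967 + 90945 * 0.382 = 100102 + 34741 = 134843
Giving 10499 / 9311 / 119859 / 119073 / 105917 / 99167 / 134843.
After projecting period 3:
Births: 119859 * 0.085 = 10188
15–29: 10499 * 0.978 = 10268
30–44: 9311 * 0.965 = 8985
45–59: 119859 * 0.964 = 115544
60–74: 119073 * 0.981 = 116811
75–89: 105917 * 0.972 = 102951
90+: 99167 * 0.967 + 134843 * 0.382 = 95894 + 51510 = 147404
Giving 10188 / 10268 / 8985 / 115544 / 116811 / 102951 / 147404.
After projecting period 4:
Births: 8985 * 0.085 = 764
15–29: 10188 * 0.978 = 9964
30–44: 10268 * 0.965 = 9909
45–59: 8985 * 0.964 = 8662
60–74: 115544 * 0.981 = 113349
75–89: 116811 * 0.972 = 113540
90+: 102951 * 0.967 + 147404 * 0.382 = 99554 + 56308 = 155862
Giving 764 / 9964 / 9909 / 8662 / 113349 / 113540 / 155862.
Dependents (band 0–14 + band 90+) = 764 + 155862 = 156626; working-age = 255424; ratio = 156626/255424 × 100 = 61.3

61.3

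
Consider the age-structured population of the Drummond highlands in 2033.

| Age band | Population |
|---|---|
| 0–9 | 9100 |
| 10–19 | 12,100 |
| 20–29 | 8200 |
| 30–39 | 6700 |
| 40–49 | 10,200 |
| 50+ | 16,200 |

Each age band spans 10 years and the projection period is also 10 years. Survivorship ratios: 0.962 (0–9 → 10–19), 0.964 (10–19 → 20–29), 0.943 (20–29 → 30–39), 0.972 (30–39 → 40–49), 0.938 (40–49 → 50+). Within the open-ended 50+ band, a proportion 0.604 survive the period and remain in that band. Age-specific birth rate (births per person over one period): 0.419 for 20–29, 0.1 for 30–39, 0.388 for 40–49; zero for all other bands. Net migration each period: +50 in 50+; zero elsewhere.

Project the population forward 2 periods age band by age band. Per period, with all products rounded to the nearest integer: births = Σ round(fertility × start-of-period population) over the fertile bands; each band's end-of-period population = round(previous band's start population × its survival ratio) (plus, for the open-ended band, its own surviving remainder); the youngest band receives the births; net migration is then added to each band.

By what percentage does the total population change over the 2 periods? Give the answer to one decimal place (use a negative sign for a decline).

-2.8

Numbering the groups 1..6 from youngest to oldest:
After projecting period 1:
Births: 8200 * 0.419 = 3436  |  6700 * 0.1 = 670  |  10200 * 0.388 = 3958 → total 8064
Group 2: 9100 * 0.962 = 8754
Group 3: 12100 * 0.964 = 11664
Group 4: 8200 * 0.943 = 7733
Group 5: 6700 * 0.972 = 6512
Group 6: 10200 * 0.938 + 16200 * 0.604 = 9568 + 9785 = 19353
Net migration: Group 6 + 50 → 19403
Population now: 0–9=8064, 10–19=8754, 20–29=11664, 30–39=7733, 40–49=6512, 50+=19403
After projecting period 2:
Births: 11664 * 0.419 = 4887  |  7733 * 0.1 = 773  |  6512 * 0.388 = 2527 → total 8187
Group 2: 8064 * 0.962 = 7758
Group 3: 8754 * 0.964 = 8439
Group 4: 11664 * 0.943 = 10999
Group 5: 7733 * 0.972 = 7516
Group 6: 6512 * 0.938 + 19403 * 0.604 = 6108 + 11719 = 17827
Net migration: Group 6 + 50 → 17877
Population now: 0–9=8187, 10–19=7758, 20–29=8439, 30–39=10999, 40–49=7516, 50+=17877
Total: 62500 → 60776; change = -1724; percentage change = -2.8%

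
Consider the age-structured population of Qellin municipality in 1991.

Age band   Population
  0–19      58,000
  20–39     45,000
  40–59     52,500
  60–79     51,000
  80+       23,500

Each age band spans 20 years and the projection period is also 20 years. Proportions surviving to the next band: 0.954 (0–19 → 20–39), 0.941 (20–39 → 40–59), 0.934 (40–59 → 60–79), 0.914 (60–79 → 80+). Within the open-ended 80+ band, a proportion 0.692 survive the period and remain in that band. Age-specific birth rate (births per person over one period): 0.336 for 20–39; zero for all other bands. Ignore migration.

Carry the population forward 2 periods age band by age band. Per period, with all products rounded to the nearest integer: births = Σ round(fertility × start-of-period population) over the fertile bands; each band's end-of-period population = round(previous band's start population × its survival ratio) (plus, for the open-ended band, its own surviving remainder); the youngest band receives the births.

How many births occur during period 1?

15120

Let band 1 be 0–19 through band 5 = 80+.
After projecting period 1:
Births: 45000 * 0.336 = 15120
Band 2: 58000 * 0.954 = 55332
Band 3: 45000 * 0.941 = 42345
Band 4: 52500 * 0.934 = 49035
Band 5: 51000 * 0.914 + 23500 * 0.692 = 46614 + 16262 = 62876
Giving 15120 / 55332 / 42345 / 49035 / 62876.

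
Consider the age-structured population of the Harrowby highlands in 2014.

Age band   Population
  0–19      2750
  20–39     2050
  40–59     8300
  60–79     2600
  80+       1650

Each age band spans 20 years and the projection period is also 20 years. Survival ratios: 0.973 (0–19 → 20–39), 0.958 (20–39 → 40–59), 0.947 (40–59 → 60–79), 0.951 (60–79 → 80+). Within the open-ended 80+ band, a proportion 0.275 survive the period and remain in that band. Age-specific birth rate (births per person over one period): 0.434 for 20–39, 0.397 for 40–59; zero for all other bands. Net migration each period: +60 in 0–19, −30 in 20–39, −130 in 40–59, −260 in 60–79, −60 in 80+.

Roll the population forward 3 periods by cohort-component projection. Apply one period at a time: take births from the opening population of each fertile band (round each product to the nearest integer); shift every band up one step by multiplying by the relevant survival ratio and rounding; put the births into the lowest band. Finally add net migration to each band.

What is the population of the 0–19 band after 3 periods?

2794

Period 1:
Births: 2050 × 0.434 = 890 ; 8300 × 0.397 = 3295 ⇒ total 4185
20–39: 2750 × 0.973 = 2676
40–59: 2050 × 0.958 = 1964
60–79: 8300 × 0.947 = 7860
80+: 2600 × 0.951 + 1650 × 0.275 = 2473 + 454 = 2927
Net migration: 0–19 + 60 → 4245; 20–39 − 30 → 2646; 40–59 − 130 → 1834; 60–79 − 260 → 7600; 80+ − 60 → 2867
Population now: 0–19=4245, 20–39=2646, 40–59=1834, 60–79=7600, 80+=2867
Period 2:
Births: 2646 × 0.434 = 1148 ; 1834 × 0.397 = 728 ⇒ total 1876
20–39: 4245 × 0.973 = 4130
40–59: 2646 × 0.958 = 2535
60–79: 1834 × 0.947 = 1737
80+: 7600 × 0.951 + 2867 × 0.275 = 7228 + 788 = 8016
Net migration: 0–19 + 60 → 1936; 20–39 − 30 → 4100; 40–59 − 130 → 2405; 60–79 − 260 → 1477; 80+ − 60 → 7956
Population now: 0–19=1936, 20–39=4100, 40–59=2405, 60–79=1477, 80+=7956
Period 3:
Births: 4100 × 0.434 = 1779 ; 2405 × 0.397 = 955 ⇒ total 2734
20–39: 1936 × 0.973 = 1884
40–59: 4100 × 0.958 = 3928
60–79: 2405 × 0.947 = 2278
80+: 1477 × 0.951 + 7956 × 0.275 = 1405 + 2188 = 3593
Net migration: 0–19 + 60 → 2794; 20–39 − 30 → 1854; 40–59 − 130 → 3798; 60–79 − 260 → 2018; 80+ − 60 → 3533
Population now: 0–19=2794, 20–39=1854, 40–59=3798, 60–79=2018, 80+=3533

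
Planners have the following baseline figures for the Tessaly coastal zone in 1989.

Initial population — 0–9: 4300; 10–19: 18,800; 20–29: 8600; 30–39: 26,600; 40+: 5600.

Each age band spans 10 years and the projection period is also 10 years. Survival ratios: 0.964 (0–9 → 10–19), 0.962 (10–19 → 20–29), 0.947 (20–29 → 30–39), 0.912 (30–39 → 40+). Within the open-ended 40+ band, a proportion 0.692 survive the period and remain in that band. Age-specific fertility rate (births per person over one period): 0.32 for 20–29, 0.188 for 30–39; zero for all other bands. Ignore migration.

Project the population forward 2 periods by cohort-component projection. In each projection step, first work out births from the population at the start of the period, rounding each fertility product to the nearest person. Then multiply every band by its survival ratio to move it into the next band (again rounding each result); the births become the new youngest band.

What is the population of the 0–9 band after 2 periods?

— Period 1 —
Births: 8600 × 0.32 = 2752, 26600 × 0.188 = 5001 ⇒ total 7753
10–19: 4300 × 0.964 = 4145
20–29: 18800 × 0.962 = 18086
30–39: 8600 × 0.947 = 8144
40+: 26600 × 0.912 + 5600 × 0.692 = 24259 + 3875 = 28134
→ [7753, 4145, 18086, 8144, 28134]
— Period 2 —
Births: 18086 × 0.32 = 5788, 8144 × 0.188 = 1531 ⇒ total 7319
10–19: 7753 × 0.964 = 7474
20–29: 4145 × 0.962 = 3987
30–39: 18086 × 0.947 = 17127
40+: 8144 × 0.912 + 28134 × 0.692 = 7427 + 19469 = 26896
→ [7319, 7474, 3987, 17127, 26896]

7319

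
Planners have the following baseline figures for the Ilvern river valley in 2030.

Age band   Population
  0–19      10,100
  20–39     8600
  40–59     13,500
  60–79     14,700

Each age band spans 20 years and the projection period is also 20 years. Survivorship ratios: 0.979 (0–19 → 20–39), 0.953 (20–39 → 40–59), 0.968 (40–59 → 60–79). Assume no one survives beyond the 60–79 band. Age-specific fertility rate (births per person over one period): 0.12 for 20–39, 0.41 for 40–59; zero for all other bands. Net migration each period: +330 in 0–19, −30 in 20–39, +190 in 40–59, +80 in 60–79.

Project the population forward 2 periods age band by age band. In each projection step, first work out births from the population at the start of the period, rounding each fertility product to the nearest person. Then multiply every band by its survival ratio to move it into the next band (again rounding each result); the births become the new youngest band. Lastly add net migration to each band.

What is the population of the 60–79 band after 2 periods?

(Bands numbered youngest = 1 to oldest = 4.)
Period 1.
Births: 8600 × 0.12 = 1032, 13500 × 0.41 = 5535 — total 6567
Band 2: 10100 × 0.979 = 9888
Band 3: 8600 × 0.953 = 8196
Band 4: 13500 × 0.968 = 13068
Net migration: Band 1 + 330 → 6897; Band 2 − 30 → 9858; Band 3 + 190 → 8386; Band 4 + 80 → 13148
Population now: 0–19=6897, 20–39=9858, 40–59=8386, 60–79=13148
Period 2.
Births: 9858 × 0.12 = 1183, 8386 × 0.41 = 3438 — total 4621
Band 2: 6897 × 0.979 = 6752
Band 3: 9858 × 0.953 = 9395
Band 4: 8386 × 0.968 = 8118
Net migration: Band 1 + 330 → 4951; Band 2 − 30 → 6722; Band 3 + 190 → 9585; Band 4 + 80 → 8198
Population now: 0–19=4951, 20–39=6722, 40–59=9585, 60–79=8198

8198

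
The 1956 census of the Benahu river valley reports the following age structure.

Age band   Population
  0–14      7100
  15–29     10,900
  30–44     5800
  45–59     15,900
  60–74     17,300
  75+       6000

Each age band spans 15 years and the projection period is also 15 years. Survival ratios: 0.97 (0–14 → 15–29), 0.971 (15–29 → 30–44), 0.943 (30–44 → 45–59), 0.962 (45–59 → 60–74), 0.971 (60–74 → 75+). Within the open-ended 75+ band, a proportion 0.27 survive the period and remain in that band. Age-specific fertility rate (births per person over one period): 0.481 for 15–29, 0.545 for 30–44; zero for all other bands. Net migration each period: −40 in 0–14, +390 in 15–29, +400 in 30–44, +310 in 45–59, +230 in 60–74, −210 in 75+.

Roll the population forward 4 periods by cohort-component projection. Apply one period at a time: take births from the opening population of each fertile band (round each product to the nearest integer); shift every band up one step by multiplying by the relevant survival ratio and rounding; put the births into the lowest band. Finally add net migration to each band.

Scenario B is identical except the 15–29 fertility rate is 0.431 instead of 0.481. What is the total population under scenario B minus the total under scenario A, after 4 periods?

Period 1.
Births: 10900 × 0.481 = 5243 ; 5800 × 0.545 = 3161 — total 8404
15–29: 7100 × 0.97 = 6887
30–44: 10900 × 0.971 = 10584
45–59: 5800 × 0.943 = 5469
60–74: 15900 × 0.962 = 15296
75+: 17300 × 0.971 + 6000 × 0.27 = 16798 + 1620 = 18418
Net migration: 0–14 − 40 → 8364; 15–29 + 390 → 7277; 30–44 + 400 → 10984; 45–59 + 310 → 5779; 60–74 + 230 → 15526; 75+ − 210 → 18208
Giving 8364 / 7277 / 10984 / 5779 / 15526 / 18208.
Period 2.
Births: 7277 × 0.481 = 3500 ; 10984 × 0.545 = 5986 — total 9486
15–29: 8364 × 0.97 = 8113
30–44: 7277 × 0.971 = 7066
45–59: 10984 × 0.943 = 10358
60–74: 5779 × 0.962 = 5559
75+: 15526 × 0.971 + 18208 × 0.27 = 15076 + 4916 = 19992
Net migration: 0–14 − 40 → 9446; 15–29 + 390 → 8503; 30–44 + 400 → 7466; 45–59 + 310 → 10668; 60–74 + 230 → 5789; 75+ − 210 → 19782
Giving 9446 / 8503 / 7466 / 10668 / 5789 / 19782.
Period 3.
Births: 8503 × 0.481 = 4090 ; 7466 × 0.545 = 4069 — total 8159
15–29: 9446 × 0.97 = 9163
30–44: 8503 × 0.971 = 8256
45–59: 7466 × 0.943 = 7040
60–74: 10668 × 0.962 = 10263
75+: 5789 × 0.971 + 19782 × 0.27 = 5621 + 5341 = 10962
Net migration: 0–14 − 40 → 8119; 15–29 + 390 → 9553; 30–44 + 400 → 8656; 45–59 + 310 → 7350; 60–74 + 230 → 10493; 75+ − 210 → 10752
Giving 8119 / 9553 / 8656 / 7350 / 10493 / 10752.
Period 4.
Births: 9553 × 0.481 = 4595 ; 8656 × 0.545 = 4718 — total 9313
15–29: 8119 × 0.97 = 7875
30–44: 9553 × 0.971 = 9276
45–59: 8656 × 0.943 = 8163
60–74: 7350 × 0.962 = 7071
75+: 10493 × 0.971 + 10752 × 0.27 = 10189 + 2903 = 13092
Net migration: 0–14 − 40 → 9273; 15–29 + 390 → 8265; 30–44 + 400 → 9676; 45–59 + 310 → 8473; 60–74 + 230 → 7301; 75+ − 210 → 12882
Giving 9273 / 8265 / 9676 / 8473 / 7301 / 12882.
Scenario A total after 4 periods: 55870
Scenario B projection —
Period 1.
Births: 10900 × 0.431 = 4698 ; 5800 × 0.545 = 3161 — total 7859
15–29: 7100 × 0.97 = 6887
30–44: 10900 × 0.971 = 10584
45–59: 5800 × 0.943 = 5469
60–74: 15900 × 0.962 = 15296
75+: 17300 × 0.971 + 6000 × 0.27 = 16798 + 1620 = 18418
Net migration: 0–14 − 40 → 7819; 15–29 + 390 → 7277; 30–44 + 400 → 10984; 45–59 + 310 → 5779; 60–74 + 230 → 15526; 75+ − 210 → 18208
Giving 7819 / 7277 / 10984 / 5779 / 15526 / 18208.
Period 2.
Births: 7277 × 0.431 = 3136 ; 10984 × 0.545 = 5986 — total 9122
15–29: 7819 × 0.97 = 7584
30–44: 7277 × 0.971 = 7066
45–59: 10984 × 0.943 = 10358
60–74: 5779 × 0.962 = 5559
75+: 15526 × 0.971 + 18208 × 0.27 = 15076 + 4916 = 19992
Net migration: 0–14 − 40 → 9082; 15–29 + 390 → 7974; 30–44 + 400 → 7466; 45–59 + 310 → 10668; 60–74 + 230 → 5789; 75+ − 210 → 19782
Giving 9082 / 7974 / 7466 / 10668 / 5789 / 19782.
Period 3.
Births: 7974 × 0.431 = 3437 ; 7466 × 0.545 = 4069 — total 7506
15–29: 9082 × 0.97 = 8810
30–44: 7974 × 0.971 = 7743
45–59: 7466 × 0.943 = 7040
60–74: 10668 × 0.962 = 10263
75+: 5789 × 0.971 + 19782 × 0.27 = 5621 + 5341 = 10962
Net migration: 0–14 − 40 → 7466; 15–29 + 390 → 9200; 30–44 + 400 → 8143; 45–59 + 310 → 7350; 60–74 + 230 → 10493; 75+ − 210 → 10752
Giving 7466 / 9200 / 8143 / 7350 / 10493 / 10752.
Period 4.
Births: 9200 × 0.431 = 3965 ; 8143 × 0.545 = 4438 — total 8403
15–29: 7466 × 0.97 = 7242
30–44: 9200 × 0.971 = 8933
45–59: 8143 × 0.943 = 7679
60–74: 7350 × 0.962 = 7071
75+: 10493 × 0.971 + 10752 × 0.27 = 10189 + 2903 = 13092
Net migration: 0–14 − 40 → 8363; 15–29 + 390 → 7632; 30–44 + 400 → 9333; 45–59 + 310 → 7989; 60–74 + 230 → 7301; 75+ − 210 → 12882
Giving 8363 / 7632 / 9333 / 7989 / 7301 / 12882.
Scenario B total after 4 periods: 53500
Difference B − A = 53500 − 55870 = -2370

-2370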